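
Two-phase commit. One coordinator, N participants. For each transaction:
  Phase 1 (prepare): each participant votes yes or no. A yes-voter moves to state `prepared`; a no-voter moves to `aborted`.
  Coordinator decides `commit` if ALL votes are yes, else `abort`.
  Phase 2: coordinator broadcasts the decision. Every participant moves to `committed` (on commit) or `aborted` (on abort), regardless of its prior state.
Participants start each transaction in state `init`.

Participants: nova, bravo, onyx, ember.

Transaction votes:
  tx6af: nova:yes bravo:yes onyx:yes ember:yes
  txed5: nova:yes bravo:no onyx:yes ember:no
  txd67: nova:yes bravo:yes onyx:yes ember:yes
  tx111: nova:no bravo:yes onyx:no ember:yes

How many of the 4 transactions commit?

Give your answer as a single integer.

Answer: 2

Derivation:
tx6af: all yes -> commit (commits=1)
txed5: no from bravo, ember -> abort (commits=1)
txd67: all yes -> commit (commits=2)
tx111: no from nova, onyx -> abort (commits=2)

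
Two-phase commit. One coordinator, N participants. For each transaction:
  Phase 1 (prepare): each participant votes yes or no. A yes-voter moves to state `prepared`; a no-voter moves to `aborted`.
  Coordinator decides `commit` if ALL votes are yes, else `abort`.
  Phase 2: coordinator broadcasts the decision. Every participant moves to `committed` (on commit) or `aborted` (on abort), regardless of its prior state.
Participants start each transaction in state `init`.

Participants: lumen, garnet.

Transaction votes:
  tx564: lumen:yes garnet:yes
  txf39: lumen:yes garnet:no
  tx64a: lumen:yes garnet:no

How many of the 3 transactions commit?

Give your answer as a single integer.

tx564: all yes -> commit (commits=1)
txf39: no from garnet -> abort (commits=1)
tx64a: no from garnet -> abort (commits=1)

Answer: 1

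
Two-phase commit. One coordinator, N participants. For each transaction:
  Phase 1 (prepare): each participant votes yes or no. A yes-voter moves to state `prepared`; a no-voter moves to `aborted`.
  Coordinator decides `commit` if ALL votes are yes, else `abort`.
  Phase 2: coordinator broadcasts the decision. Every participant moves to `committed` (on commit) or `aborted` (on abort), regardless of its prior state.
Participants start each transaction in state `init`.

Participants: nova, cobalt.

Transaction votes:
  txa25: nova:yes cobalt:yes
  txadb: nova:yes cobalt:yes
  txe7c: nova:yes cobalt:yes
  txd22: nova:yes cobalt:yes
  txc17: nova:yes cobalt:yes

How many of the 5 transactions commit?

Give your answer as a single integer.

txa25: all yes -> commit (commits=1)
txadb: all yes -> commit (commits=2)
txe7c: all yes -> commit (commits=3)
txd22: all yes -> commit (commits=4)
txc17: all yes -> commit (commits=5)

Answer: 5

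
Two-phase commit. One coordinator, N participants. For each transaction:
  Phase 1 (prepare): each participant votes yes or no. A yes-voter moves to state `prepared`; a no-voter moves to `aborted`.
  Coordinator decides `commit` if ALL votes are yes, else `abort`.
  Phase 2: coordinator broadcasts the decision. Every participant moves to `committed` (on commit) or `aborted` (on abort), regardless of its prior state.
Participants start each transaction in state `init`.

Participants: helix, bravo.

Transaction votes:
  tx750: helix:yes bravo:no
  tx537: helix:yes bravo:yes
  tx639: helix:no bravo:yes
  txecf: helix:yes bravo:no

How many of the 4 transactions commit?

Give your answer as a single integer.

Answer: 1

Derivation:
tx750: no from bravo -> abort (commits=0)
tx537: all yes -> commit (commits=1)
tx639: no from helix -> abort (commits=1)
txecf: no from bravo -> abort (commits=1)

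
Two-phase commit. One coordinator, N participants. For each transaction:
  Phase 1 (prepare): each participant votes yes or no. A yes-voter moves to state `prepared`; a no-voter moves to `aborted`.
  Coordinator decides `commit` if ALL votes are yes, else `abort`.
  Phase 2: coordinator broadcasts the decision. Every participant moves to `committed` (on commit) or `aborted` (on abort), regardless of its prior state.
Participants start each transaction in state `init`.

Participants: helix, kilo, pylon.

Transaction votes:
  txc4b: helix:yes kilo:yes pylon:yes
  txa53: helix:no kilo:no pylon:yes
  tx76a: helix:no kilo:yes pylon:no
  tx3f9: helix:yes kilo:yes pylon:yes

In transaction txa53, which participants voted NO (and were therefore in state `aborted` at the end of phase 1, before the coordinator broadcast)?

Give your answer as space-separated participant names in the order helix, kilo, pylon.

Answer: helix kilo

Derivation:
Txn txa53 phase 1: helix no -> aborted; kilo no -> aborted; pylon yes -> prepared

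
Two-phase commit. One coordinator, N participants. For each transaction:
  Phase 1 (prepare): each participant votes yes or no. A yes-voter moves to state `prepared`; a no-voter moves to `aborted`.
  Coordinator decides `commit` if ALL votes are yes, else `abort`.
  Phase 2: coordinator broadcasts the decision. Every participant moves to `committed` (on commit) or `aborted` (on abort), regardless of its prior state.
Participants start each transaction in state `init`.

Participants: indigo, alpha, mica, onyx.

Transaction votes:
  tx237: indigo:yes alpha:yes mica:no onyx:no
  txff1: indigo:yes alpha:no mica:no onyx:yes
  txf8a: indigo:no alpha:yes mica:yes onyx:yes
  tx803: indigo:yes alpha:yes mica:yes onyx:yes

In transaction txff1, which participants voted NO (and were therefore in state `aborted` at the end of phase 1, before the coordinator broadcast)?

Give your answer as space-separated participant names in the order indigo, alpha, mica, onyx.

Txn txff1 phase 1: indigo yes -> prepared; alpha no -> aborted; mica no -> aborted; onyx yes -> prepared

Answer: alpha mica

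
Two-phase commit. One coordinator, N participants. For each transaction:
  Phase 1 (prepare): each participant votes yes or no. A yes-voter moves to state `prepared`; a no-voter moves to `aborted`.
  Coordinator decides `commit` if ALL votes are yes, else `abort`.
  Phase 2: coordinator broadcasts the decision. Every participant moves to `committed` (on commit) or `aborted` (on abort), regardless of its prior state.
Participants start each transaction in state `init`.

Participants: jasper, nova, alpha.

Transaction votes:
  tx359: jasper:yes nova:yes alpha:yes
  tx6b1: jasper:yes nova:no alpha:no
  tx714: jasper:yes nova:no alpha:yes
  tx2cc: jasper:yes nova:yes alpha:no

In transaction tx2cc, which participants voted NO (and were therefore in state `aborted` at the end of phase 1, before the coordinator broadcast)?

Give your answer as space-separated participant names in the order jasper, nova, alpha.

Answer: alpha

Derivation:
Txn tx2cc phase 1: jasper yes -> prepared; nova yes -> prepared; alpha no -> aborted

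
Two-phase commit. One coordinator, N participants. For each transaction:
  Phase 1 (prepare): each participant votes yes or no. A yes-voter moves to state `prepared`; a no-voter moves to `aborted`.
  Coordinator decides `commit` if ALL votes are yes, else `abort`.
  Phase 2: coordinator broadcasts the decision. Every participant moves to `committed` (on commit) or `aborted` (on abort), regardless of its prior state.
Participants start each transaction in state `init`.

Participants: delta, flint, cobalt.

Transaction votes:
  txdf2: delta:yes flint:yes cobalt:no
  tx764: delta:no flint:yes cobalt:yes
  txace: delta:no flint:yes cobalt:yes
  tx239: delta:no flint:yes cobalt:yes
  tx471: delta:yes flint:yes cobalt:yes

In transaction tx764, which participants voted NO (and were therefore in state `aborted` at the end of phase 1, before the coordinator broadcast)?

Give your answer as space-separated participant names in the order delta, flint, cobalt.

Txn tx764 phase 1: delta no -> aborted; flint yes -> prepared; cobalt yes -> prepared

Answer: delta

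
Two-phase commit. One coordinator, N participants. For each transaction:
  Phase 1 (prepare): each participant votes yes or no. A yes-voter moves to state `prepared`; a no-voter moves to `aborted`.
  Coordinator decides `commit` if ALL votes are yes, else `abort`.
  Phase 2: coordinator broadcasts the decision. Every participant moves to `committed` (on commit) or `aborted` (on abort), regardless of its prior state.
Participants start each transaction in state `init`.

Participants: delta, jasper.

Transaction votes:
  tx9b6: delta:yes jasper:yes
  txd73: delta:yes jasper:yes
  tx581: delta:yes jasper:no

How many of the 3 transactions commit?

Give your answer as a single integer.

tx9b6: all yes -> commit (commits=1)
txd73: all yes -> commit (commits=2)
tx581: no from jasper -> abort (commits=2)

Answer: 2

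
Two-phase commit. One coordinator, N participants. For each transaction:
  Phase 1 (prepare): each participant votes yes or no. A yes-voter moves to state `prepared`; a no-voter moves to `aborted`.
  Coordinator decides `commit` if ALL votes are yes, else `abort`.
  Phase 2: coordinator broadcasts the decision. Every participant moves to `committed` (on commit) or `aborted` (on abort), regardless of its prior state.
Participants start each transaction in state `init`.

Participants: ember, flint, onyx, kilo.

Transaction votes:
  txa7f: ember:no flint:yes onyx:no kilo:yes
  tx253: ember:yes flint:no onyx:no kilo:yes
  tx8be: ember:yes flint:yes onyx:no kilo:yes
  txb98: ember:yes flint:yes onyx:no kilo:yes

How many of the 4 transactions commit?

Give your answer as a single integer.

txa7f: no from ember, onyx -> abort (commits=0)
tx253: no from flint, onyx -> abort (commits=0)
tx8be: no from onyx -> abort (commits=0)
txb98: no from onyx -> abort (commits=0)

Answer: 0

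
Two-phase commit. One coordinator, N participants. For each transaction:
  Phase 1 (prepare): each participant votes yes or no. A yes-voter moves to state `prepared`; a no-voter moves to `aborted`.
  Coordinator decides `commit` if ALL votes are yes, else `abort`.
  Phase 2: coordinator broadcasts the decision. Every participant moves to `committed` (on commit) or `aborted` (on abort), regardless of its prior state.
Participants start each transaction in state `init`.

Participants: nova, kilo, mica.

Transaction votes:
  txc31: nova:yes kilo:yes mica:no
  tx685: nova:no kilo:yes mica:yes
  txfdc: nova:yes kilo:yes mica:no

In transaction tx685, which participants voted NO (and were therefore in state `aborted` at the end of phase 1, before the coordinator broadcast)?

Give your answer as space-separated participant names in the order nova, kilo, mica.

Txn tx685 phase 1: nova no -> aborted; kilo yes -> prepared; mica yes -> prepared

Answer: nova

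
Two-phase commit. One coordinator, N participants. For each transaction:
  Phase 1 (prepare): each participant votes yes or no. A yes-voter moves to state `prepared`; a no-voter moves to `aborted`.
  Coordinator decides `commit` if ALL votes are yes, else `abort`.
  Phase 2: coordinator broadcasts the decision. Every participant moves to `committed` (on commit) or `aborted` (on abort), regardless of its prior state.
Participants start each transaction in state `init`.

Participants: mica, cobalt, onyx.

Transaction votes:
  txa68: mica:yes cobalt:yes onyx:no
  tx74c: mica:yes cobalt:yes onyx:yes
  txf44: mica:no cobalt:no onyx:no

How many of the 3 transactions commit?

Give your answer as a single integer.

txa68: no from onyx -> abort (commits=0)
tx74c: all yes -> commit (commits=1)
txf44: no from mica, cobalt, onyx -> abort (commits=1)

Answer: 1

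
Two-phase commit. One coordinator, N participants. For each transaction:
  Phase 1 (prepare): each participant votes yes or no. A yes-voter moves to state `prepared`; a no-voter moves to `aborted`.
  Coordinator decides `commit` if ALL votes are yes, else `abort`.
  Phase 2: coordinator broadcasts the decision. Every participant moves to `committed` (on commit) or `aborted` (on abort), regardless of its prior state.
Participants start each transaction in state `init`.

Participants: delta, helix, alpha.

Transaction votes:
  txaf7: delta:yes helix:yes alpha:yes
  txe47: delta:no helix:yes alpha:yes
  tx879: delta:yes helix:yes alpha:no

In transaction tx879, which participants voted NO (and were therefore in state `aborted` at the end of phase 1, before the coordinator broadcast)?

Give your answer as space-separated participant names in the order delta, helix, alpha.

Txn tx879 phase 1: delta yes -> prepared; helix yes -> prepared; alpha no -> aborted

Answer: alpha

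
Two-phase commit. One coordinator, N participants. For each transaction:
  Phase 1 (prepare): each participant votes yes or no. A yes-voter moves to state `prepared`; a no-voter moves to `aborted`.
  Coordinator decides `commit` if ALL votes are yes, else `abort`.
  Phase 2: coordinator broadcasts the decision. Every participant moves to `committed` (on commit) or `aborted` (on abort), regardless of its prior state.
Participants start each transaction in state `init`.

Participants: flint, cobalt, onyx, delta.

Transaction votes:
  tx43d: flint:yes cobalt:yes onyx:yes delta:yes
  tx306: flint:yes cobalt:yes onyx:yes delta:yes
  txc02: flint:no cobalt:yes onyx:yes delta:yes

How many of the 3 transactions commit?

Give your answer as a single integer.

tx43d: all yes -> commit (commits=1)
tx306: all yes -> commit (commits=2)
txc02: no from flint -> abort (commits=2)

Answer: 2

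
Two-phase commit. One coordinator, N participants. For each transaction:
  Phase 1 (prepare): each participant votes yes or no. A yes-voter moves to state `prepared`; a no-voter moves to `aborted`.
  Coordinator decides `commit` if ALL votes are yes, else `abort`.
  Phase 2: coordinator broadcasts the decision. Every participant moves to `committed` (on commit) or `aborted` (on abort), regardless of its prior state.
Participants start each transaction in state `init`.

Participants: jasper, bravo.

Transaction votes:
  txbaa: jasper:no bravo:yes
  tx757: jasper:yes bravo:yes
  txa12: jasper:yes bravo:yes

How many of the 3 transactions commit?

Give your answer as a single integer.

txbaa: no from jasper -> abort (commits=0)
tx757: all yes -> commit (commits=1)
txa12: all yes -> commit (commits=2)

Answer: 2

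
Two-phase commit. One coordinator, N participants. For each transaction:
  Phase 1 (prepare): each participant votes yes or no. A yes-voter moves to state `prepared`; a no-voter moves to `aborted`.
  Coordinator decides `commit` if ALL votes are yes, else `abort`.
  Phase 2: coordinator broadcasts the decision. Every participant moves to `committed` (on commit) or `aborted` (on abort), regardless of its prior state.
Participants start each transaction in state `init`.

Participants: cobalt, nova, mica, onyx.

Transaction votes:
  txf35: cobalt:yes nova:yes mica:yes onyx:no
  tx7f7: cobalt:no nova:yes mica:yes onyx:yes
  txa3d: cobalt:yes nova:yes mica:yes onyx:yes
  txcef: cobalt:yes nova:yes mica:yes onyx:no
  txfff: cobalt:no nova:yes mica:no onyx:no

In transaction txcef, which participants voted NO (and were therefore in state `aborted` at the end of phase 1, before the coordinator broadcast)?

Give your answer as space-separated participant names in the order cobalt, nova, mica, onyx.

Txn txcef phase 1: cobalt yes -> prepared; nova yes -> prepared; mica yes -> prepared; onyx no -> aborted

Answer: onyx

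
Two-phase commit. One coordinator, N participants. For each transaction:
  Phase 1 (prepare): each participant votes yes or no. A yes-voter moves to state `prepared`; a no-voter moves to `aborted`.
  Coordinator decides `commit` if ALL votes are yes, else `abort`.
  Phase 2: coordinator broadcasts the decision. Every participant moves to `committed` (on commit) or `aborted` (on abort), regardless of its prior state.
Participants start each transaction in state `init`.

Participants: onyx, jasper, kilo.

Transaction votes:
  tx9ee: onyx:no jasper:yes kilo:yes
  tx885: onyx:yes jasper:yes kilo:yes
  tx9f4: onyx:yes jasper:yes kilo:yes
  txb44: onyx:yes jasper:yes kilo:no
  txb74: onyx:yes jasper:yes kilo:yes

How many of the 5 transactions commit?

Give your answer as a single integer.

tx9ee: no from onyx -> abort (commits=0)
tx885: all yes -> commit (commits=1)
tx9f4: all yes -> commit (commits=2)
txb44: no from kilo -> abort (commits=2)
txb74: all yes -> commit (commits=3)

Answer: 3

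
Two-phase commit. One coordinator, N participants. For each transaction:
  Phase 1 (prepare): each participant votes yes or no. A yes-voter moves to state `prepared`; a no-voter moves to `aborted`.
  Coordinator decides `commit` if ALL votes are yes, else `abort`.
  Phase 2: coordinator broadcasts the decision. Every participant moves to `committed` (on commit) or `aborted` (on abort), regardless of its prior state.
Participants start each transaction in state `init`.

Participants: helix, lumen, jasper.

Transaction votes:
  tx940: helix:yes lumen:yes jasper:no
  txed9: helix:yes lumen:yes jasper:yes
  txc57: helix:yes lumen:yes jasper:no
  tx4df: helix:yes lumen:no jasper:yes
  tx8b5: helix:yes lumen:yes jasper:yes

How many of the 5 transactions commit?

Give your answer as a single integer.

Answer: 2

Derivation:
tx940: no from jasper -> abort (commits=0)
txed9: all yes -> commit (commits=1)
txc57: no from jasper -> abort (commits=1)
tx4df: no from lumen -> abort (commits=1)
tx8b5: all yes -> commit (commits=2)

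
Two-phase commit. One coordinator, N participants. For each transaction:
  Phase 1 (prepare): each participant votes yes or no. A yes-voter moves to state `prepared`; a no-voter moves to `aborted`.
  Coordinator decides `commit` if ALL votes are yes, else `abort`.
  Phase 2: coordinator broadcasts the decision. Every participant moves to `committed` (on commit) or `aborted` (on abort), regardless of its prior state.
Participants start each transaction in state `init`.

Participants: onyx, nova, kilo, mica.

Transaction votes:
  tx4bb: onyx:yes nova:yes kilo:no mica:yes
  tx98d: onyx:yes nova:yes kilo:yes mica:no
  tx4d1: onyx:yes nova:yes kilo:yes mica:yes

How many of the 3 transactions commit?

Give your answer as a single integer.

tx4bb: no from kilo -> abort (commits=0)
tx98d: no from mica -> abort (commits=0)
tx4d1: all yes -> commit (commits=1)

Answer: 1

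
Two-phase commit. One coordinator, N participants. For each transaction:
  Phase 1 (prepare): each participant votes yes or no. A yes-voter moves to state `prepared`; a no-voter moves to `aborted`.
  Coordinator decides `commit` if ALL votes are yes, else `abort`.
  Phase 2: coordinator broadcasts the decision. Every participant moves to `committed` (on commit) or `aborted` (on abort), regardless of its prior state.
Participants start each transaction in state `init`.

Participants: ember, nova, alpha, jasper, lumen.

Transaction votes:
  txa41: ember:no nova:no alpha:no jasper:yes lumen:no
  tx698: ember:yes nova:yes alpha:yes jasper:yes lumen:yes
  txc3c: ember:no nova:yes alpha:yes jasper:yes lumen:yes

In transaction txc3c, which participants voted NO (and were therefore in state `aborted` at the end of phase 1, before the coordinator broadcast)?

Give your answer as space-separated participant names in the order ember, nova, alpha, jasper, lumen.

Answer: ember

Derivation:
Txn txc3c phase 1: ember no -> aborted; nova yes -> prepared; alpha yes -> prepared; jasper yes -> prepared; lumen yes -> prepared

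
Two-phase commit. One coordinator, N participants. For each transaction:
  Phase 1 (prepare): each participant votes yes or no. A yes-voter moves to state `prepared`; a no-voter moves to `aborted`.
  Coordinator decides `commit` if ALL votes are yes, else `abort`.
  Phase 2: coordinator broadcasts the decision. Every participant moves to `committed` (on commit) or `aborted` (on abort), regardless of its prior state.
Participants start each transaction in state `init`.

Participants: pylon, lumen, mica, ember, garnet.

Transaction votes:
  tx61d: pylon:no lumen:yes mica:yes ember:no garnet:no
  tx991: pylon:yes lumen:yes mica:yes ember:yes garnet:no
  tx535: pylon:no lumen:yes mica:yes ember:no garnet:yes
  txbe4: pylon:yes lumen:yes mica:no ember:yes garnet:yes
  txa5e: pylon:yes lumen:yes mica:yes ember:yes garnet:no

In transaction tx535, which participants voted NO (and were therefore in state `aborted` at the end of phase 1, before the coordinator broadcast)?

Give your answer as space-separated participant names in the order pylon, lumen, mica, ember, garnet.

Txn tx535 phase 1: pylon no -> aborted; lumen yes -> prepared; mica yes -> prepared; ember no -> aborted; garnet yes -> prepared

Answer: pylon ember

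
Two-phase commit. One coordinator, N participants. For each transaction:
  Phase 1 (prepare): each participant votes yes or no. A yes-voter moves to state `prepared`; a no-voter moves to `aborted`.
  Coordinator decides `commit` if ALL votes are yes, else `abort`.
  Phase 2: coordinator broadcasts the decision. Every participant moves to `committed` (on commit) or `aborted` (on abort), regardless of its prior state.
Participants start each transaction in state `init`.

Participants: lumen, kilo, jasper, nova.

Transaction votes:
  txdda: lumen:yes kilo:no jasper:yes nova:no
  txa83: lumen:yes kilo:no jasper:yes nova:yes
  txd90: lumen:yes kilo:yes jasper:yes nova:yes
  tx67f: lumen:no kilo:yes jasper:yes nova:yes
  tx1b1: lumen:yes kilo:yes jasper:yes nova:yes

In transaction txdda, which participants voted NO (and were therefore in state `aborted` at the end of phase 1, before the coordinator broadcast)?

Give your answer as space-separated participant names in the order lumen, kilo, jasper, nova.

Txn txdda phase 1: lumen yes -> prepared; kilo no -> aborted; jasper yes -> prepared; nova no -> aborted

Answer: kilo nova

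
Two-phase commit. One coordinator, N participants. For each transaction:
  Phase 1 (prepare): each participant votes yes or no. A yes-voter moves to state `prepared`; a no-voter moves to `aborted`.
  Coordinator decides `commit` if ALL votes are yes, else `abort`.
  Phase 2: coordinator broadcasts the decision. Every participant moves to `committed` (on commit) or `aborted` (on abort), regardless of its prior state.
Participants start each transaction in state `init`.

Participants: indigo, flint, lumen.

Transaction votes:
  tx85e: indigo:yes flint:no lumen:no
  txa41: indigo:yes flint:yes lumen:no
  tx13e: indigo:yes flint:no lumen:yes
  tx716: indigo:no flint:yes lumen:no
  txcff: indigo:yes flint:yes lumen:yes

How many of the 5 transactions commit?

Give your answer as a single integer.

tx85e: no from flint, lumen -> abort (commits=0)
txa41: no from lumen -> abort (commits=0)
tx13e: no from flint -> abort (commits=0)
tx716: no from indigo, lumen -> abort (commits=0)
txcff: all yes -> commit (commits=1)

Answer: 1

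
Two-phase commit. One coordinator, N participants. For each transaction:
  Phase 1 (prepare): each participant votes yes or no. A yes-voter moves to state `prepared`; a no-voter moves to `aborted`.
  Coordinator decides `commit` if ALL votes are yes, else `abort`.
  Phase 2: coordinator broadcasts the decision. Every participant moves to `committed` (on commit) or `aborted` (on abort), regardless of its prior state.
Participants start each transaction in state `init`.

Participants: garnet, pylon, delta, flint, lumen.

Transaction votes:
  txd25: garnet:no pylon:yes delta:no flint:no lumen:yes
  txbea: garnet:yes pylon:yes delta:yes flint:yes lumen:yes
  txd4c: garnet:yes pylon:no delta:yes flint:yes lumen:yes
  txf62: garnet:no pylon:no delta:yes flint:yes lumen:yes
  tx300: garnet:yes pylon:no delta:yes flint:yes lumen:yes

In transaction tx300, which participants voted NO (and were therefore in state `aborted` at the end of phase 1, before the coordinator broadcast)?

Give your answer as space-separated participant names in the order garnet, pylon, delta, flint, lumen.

Answer: pylon

Derivation:
Txn tx300 phase 1: garnet yes -> prepared; pylon no -> aborted; delta yes -> prepared; flint yes -> prepared; lumen yes -> prepared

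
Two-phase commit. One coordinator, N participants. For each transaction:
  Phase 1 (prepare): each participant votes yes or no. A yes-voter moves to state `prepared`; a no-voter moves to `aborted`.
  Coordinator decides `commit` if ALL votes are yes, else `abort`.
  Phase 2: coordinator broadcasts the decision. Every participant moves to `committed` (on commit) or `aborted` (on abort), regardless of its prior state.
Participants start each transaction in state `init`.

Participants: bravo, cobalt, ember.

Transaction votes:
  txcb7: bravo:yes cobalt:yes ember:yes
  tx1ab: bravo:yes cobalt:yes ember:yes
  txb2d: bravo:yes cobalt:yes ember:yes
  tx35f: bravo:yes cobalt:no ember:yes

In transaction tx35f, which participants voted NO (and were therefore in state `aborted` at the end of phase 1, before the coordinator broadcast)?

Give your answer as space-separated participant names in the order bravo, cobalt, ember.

Answer: cobalt

Derivation:
Txn tx35f phase 1: bravo yes -> prepared; cobalt no -> aborted; ember yes -> prepared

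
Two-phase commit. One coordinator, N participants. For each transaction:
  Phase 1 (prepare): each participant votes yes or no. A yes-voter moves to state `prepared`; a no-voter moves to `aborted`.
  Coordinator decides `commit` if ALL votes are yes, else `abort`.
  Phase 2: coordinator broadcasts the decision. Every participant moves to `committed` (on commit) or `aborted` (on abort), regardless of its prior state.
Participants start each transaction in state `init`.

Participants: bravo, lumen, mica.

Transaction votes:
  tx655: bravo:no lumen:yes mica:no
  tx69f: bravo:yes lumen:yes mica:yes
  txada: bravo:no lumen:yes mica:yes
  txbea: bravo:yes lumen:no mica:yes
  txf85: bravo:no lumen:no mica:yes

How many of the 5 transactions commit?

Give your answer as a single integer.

Answer: 1

Derivation:
tx655: no from bravo, mica -> abort (commits=0)
tx69f: all yes -> commit (commits=1)
txada: no from bravo -> abort (commits=1)
txbea: no from lumen -> abort (commits=1)
txf85: no from bravo, lumen -> abort (commits=1)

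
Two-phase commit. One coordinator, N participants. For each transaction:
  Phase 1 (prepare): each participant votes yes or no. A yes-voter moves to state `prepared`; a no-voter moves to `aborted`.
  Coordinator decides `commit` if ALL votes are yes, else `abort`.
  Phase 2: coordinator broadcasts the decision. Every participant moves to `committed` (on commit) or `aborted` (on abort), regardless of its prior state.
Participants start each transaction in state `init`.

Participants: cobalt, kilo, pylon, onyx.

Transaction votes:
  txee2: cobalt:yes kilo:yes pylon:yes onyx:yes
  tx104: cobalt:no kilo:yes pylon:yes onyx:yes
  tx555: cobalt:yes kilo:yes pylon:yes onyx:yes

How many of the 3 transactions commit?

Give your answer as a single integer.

Answer: 2

Derivation:
txee2: all yes -> commit (commits=1)
tx104: no from cobalt -> abort (commits=1)
tx555: all yes -> commit (commits=2)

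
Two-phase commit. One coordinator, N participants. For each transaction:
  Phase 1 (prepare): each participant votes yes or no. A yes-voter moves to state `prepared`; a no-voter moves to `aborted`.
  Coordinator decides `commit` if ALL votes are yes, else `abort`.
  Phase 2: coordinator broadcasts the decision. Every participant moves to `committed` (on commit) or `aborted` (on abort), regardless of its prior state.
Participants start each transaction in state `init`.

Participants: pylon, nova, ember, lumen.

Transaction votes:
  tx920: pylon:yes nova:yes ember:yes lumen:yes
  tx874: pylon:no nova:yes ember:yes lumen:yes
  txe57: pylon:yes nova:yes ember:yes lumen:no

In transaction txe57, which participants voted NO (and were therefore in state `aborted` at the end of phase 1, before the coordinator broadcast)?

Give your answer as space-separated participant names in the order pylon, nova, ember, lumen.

Txn txe57 phase 1: pylon yes -> prepared; nova yes -> prepared; ember yes -> prepared; lumen no -> aborted

Answer: lumen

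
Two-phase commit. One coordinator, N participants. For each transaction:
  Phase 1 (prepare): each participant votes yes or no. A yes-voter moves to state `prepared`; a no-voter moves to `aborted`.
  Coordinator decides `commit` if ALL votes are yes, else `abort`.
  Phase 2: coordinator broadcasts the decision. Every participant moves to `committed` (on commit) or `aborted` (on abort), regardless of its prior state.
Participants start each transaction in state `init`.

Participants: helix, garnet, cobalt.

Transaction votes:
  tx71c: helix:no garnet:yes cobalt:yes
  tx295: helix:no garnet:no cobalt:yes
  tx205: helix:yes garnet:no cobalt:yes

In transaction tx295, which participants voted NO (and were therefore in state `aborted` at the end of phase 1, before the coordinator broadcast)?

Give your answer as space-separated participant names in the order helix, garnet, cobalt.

Answer: helix garnet

Derivation:
Txn tx295 phase 1: helix no -> aborted; garnet no -> aborted; cobalt yes -> prepared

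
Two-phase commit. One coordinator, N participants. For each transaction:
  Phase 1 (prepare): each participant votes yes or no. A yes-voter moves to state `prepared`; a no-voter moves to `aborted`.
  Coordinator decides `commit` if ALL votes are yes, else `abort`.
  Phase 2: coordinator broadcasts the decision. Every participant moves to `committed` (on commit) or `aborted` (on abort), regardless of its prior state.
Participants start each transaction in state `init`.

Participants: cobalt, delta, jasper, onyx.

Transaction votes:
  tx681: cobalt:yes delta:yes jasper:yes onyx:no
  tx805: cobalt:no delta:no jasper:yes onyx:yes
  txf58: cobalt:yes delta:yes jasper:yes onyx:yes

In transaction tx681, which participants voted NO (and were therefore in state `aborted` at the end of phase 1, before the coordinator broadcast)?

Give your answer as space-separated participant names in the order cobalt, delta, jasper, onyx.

Txn tx681 phase 1: cobalt yes -> prepared; delta yes -> prepared; jasper yes -> prepared; onyx no -> aborted

Answer: onyx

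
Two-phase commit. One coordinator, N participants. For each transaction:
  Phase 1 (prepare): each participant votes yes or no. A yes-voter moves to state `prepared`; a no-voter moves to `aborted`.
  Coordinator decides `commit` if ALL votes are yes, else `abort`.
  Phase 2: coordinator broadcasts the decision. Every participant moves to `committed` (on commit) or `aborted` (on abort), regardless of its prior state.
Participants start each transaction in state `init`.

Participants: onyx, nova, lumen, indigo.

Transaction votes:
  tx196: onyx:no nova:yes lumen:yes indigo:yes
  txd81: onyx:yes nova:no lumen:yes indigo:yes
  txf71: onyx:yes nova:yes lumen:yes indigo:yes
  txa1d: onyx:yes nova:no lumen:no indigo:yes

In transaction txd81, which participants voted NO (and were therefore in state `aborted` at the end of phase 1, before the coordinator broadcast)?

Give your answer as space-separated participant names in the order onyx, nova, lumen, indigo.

Answer: nova

Derivation:
Txn txd81 phase 1: onyx yes -> prepared; nova no -> aborted; lumen yes -> prepared; indigo yes -> prepared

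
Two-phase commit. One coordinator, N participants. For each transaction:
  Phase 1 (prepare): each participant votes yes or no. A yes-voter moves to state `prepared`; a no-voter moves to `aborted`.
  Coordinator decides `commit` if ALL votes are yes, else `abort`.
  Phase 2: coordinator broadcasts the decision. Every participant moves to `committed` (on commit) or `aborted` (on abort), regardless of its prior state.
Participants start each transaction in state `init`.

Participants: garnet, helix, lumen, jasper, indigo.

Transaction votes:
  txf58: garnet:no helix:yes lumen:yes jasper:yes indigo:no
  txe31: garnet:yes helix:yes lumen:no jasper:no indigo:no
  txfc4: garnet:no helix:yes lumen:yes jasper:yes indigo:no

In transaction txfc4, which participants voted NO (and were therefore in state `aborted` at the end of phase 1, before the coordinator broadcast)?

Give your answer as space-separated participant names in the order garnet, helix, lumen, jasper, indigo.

Txn txfc4 phase 1: garnet no -> aborted; helix yes -> prepared; lumen yes -> prepared; jasper yes -> prepared; indigo no -> aborted

Answer: garnet indigo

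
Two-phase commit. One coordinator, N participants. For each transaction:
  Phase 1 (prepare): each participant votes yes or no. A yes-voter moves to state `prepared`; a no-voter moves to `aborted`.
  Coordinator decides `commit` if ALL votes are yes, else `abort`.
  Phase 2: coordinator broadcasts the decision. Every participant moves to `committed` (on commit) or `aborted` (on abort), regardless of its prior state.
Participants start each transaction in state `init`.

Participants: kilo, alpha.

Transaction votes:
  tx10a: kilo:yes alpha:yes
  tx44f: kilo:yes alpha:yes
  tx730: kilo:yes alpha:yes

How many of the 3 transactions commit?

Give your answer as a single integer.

tx10a: all yes -> commit (commits=1)
tx44f: all yes -> commit (commits=2)
tx730: all yes -> commit (commits=3)

Answer: 3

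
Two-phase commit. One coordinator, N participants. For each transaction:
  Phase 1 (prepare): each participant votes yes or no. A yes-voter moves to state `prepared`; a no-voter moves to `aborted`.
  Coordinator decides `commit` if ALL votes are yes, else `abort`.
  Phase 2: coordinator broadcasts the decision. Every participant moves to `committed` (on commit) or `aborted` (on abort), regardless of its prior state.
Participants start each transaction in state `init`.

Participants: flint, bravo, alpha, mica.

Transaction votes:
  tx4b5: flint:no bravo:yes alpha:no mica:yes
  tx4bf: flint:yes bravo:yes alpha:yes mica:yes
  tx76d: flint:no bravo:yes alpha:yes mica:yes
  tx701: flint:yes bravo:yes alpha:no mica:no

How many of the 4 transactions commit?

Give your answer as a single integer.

tx4b5: no from flint, alpha -> abort (commits=0)
tx4bf: all yes -> commit (commits=1)
tx76d: no from flint -> abort (commits=1)
tx701: no from alpha, mica -> abort (commits=1)

Answer: 1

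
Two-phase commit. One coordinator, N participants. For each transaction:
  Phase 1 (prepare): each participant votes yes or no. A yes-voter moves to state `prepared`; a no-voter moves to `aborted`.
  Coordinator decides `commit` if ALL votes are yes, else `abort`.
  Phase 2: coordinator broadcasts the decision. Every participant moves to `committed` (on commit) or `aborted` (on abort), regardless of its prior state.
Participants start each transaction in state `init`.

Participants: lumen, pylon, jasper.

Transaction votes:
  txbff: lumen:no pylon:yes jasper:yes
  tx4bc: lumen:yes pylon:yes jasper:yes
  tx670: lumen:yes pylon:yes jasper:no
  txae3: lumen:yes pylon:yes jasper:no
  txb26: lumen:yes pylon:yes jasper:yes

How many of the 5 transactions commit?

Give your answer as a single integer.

txbff: no from lumen -> abort (commits=0)
tx4bc: all yes -> commit (commits=1)
tx670: no from jasper -> abort (commits=1)
txae3: no from jasper -> abort (commits=1)
txb26: all yes -> commit (commits=2)

Answer: 2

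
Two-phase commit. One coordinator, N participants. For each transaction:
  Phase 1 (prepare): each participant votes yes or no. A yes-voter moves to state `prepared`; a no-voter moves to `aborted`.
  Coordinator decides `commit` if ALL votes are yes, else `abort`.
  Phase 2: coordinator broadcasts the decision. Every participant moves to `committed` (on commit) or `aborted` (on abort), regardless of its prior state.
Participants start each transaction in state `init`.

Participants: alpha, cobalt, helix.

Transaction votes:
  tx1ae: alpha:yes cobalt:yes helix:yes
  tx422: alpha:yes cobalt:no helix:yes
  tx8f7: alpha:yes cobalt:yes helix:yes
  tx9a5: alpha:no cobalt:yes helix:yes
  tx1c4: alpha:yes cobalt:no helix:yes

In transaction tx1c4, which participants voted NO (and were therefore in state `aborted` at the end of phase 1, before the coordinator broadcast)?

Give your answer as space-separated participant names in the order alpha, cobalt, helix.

Answer: cobalt

Derivation:
Txn tx1c4 phase 1: alpha yes -> prepared; cobalt no -> aborted; helix yes -> prepared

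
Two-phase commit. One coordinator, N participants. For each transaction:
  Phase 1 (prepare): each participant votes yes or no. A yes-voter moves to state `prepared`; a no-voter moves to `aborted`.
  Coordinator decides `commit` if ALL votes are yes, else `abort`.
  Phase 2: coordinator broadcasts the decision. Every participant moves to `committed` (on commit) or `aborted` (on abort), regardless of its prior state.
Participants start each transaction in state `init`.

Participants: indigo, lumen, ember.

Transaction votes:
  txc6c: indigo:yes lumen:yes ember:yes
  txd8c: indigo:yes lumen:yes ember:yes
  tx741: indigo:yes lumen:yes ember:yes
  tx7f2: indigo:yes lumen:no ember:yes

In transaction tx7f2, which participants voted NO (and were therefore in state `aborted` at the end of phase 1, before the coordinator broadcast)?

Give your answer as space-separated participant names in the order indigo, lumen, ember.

Answer: lumen

Derivation:
Txn tx7f2 phase 1: indigo yes -> prepared; lumen no -> aborted; ember yes -> prepared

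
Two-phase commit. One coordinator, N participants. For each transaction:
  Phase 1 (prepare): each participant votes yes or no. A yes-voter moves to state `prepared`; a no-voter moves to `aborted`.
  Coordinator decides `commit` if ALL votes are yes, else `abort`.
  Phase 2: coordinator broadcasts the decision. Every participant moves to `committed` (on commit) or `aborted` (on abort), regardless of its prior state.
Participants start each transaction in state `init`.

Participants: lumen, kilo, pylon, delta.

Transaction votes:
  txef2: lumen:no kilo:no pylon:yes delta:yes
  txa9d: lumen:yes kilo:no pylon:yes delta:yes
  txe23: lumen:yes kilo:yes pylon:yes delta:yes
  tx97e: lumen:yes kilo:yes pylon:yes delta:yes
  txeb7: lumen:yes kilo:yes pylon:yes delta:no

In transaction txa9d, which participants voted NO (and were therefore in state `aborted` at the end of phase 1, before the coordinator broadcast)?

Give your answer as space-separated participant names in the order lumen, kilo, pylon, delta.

Answer: kilo

Derivation:
Txn txa9d phase 1: lumen yes -> prepared; kilo no -> aborted; pylon yes -> prepared; delta yes -> prepared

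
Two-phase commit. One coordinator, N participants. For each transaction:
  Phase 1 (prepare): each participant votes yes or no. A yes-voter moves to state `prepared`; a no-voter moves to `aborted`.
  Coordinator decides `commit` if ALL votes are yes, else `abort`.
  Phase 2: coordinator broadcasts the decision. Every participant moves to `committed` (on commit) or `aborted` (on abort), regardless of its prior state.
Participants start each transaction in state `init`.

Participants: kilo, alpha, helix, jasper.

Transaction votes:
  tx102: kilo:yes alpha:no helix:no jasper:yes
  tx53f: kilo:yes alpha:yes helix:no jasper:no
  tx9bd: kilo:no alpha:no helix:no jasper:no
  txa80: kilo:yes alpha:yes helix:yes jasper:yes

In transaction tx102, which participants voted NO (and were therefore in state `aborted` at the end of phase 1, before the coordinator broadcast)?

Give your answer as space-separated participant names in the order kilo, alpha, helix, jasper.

Txn tx102 phase 1: kilo yes -> prepared; alpha no -> aborted; helix no -> aborted; jasper yes -> prepared

Answer: alpha helix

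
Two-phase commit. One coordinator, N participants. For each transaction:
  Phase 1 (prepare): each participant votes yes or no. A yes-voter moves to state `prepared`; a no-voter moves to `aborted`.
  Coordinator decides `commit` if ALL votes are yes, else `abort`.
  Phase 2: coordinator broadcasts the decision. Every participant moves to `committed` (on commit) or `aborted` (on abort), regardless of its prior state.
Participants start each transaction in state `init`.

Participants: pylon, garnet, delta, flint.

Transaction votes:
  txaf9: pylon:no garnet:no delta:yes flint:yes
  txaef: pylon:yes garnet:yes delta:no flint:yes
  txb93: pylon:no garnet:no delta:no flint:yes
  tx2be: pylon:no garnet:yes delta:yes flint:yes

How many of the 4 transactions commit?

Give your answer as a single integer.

txaf9: no from pylon, garnet -> abort (commits=0)
txaef: no from delta -> abort (commits=0)
txb93: no from pylon, garnet, delta -> abort (commits=0)
tx2be: no from pylon -> abort (commits=0)

Answer: 0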